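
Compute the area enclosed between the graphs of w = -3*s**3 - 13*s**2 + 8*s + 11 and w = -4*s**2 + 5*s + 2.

Set the curves equal: -3*s**3 - 13*s**2 + 8*s + 11 = -4*s**2 + 5*s + 2, so -3*s**3 - 9*s**2 + 3*s + 9 = 0, which factors as -3*(s - 1)*(s + 1)*(s + 3) = 0. The curves meet at s = -3, -1, 1.
On [-3, -1], w = -4*s**2 + 5*s + 2 is on top; that piece has area ∫[-3,-1] (-(-3*s**3 - 9*s**2 + 3*s + 9)) ds = 12.
On [-1, 1], w = -3*s**3 - 13*s**2 + 8*s + 11 is on top; that piece has area ∫[-1,1] (-3*s**3 - 9*s**2 + 3*s + 9) ds = 12.
Total enclosed area = 12 + 12 = 24.

24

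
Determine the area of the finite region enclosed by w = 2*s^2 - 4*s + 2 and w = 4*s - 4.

8/3

Set the curves equal: 2*s^2 - 4*s + 2 = 4*s - 4, so 2*s^2 - 8*s + 6 = 0, which factors as 2*(s - 3)*(s - 1) = 0. The curves meet at s = 1, 3.
On [1, 3], w = 4*s - 4 is on top; that piece has area ∫[1,3] (-(2*s^2 - 8*s + 6)) ds = 8/3.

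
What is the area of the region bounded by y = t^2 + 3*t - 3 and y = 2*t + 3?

Set the curves equal: t^2 + 3*t - 3 = 2*t + 3, so t^2 + t - 6 = 0, which factors as (t - 2)*(t + 3) = 0. The curves meet at t = -3, 2.
On [-3, 2], y = 2*t + 3 is on top; that piece has area ∫[-3,2] (-(t^2 + t - 6)) dt = 125/6.

125/6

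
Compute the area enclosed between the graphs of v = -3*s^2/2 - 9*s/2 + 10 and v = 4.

125/4

Set the curves equal: -3*s^2/2 - 9*s/2 + 10 = 4, so -3*s^2/2 - 9*s/2 + 6 = 0, which factors as -3*(s - 1)*(s + 4)/2 = 0. The curves meet at s = -4, 1.
On [-4, 1], v = -3*s^2/2 - 9*s/2 + 10 is on top; that piece has area ∫[-4,1] (-3*s^2/2 - 9*s/2 + 6) ds = 125/4.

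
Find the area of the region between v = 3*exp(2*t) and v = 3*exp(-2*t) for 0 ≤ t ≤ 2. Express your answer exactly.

On [0, 2], (3*exp(2*t)) - (3*exp(-2*t)) = 3*exp(2*t) - 3*exp(-2*t) is ≥ 0 throughout, so the area is a single integral of |3*exp(2*t) - 3*exp(-2*t)|.
∫[0,2] (3*exp(2*t) - 3*exp(-2*t)) dt = -3 + 3*exp(-4)/2 + 3*exp(4)/2.

-3 + 3*exp(-4)/2 + 3*exp(4)/2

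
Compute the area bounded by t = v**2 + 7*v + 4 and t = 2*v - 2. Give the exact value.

1/6

Both boundary curves give t as a function of v, so integrate with respect to v. Setting them equal: v**2 + 5*v + 6 = 0, i.e. (v + 2)*(v + 3) = 0, so they meet at v = -3, -2.
For v in [-3, -2], t = v**2 + 7*v + 4 is on the left; area = ∫[-3,-2] (-(v**2 + 5*v + 6)) dv = 1/6.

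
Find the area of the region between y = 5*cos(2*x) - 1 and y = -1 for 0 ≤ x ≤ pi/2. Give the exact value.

The difference (5*cos(2*x) - 1) - (-1) = 5*cos(2*x) changes sign at x = pi/4 inside [0, pi/2], so split the integral there.
∫[0,pi/4] (5*cos(2*x)) dx = 5/2.
∫[pi/4,pi/2] (5*cos(2*x)) dx = -5/2; the area of that piece is 5/2.
Total area = 5/2 + 5/2 = 5.

5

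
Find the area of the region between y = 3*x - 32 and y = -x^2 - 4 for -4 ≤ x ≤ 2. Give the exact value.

162

On [-4, 2], (3*x - 32) - (-x^2 - 4) = x^2 + 3*x - 28 is ≤ 0 throughout, so the area is a single integral of |x^2 + 3*x - 28|.
∫[-4,2] (x^2 + 3*x - 28) dx = -162; the area of that piece is 162.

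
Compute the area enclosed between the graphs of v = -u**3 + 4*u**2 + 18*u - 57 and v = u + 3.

3901/12

Set the curves equal: -u**3 + 4*u**2 + 18*u - 57 = u + 3, so -u**3 + 4*u**2 + 17*u - 60 = 0, which factors as -(u - 5)*(u - 3)*(u + 4) = 0. The curves meet at u = -4, 3, 5.
On [-4, 3], v = u + 3 is on top; that piece has area ∫[-4,3] (-(-u**3 + 4*u**2 + 17*u - 60)) du = 3773/12.
On [3, 5], v = -u**3 + 4*u**2 + 18*u - 57 is on top; that piece has area ∫[3,5] (-u**3 + 4*u**2 + 17*u - 60) du = 32/3.
Total enclosed area = 3773/12 + 32/3 = 3901/12.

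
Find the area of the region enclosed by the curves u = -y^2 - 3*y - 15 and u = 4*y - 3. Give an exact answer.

1/6

Both boundary curves give u as a function of y, so integrate with respect to y. Setting them equal: -y^2 - 7*y - 12 = 0, i.e. -(y + 3)*(y + 4) = 0, so they meet at y = -4, -3.
For y in [-4, -3], u = -y^2 - 3*y - 15 is on the right; area = ∫[-4,-3] (-y^2 - 7*y - 12) dy = 1/6.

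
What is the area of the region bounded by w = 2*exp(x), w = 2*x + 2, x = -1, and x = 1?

-4 - 2*exp(-1) + 2*exp(1)

On [-1, 1], (2*exp(x)) - (2*x + 2) = -2*x + 2*exp(x) - 2 is ≥ 0 throughout, so the area is a single integral of |-2*x + 2*exp(x) - 2|.
∫[-1,1] (-2*x + 2*exp(x) - 2) dx = -4 - 2*exp(-1) + 2*exp(1).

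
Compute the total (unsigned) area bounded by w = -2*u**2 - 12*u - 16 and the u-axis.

8/3

The curve meets the u-axis where -2*u**2 - 12*u - 16 = 0, i.e. -2*(u + 2)*(u + 4) = 0, at u = -4, -2.
On [-4, -2] the curve lies above the axis; ∫[-4,-2] (-2*u**2 - 12*u - 16) du = 8/3, giving area 8/3.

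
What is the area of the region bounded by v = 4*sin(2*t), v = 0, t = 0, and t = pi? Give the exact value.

8

The difference (4*sin(2*t)) - (0) = 4*sin(2*t) changes sign at t = pi/2 inside [0, pi], so split the integral there.
∫[0,pi/2] (4*sin(2*t)) dt = 4.
∫[pi/2,pi] (4*sin(2*t)) dt = -4; the area of that piece is 4.
Total area = 4 + 4 = 8.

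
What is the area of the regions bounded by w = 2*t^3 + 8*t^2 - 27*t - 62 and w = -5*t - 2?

863/3

Set the curves equal: 2*t^3 + 8*t^2 - 27*t - 62 = -5*t - 2, so 2*t^3 + 8*t^2 - 22*t - 60 = 0, which factors as 2*(t - 3)*(t + 2)*(t + 5) = 0. The curves meet at t = -5, -2, 3.
On [-5, -2], w = 2*t^3 + 8*t^2 - 27*t - 62 is on top; that piece has area ∫[-5,-2] (2*t^3 + 8*t^2 - 22*t - 60) dt = 117/2.
On [-2, 3], w = -5*t - 2 is on top; that piece has area ∫[-2,3] (-(2*t^3 + 8*t^2 - 22*t - 60)) dt = 1375/6.
Total enclosed area = 117/2 + 1375/6 = 863/3.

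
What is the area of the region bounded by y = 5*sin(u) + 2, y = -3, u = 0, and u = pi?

On [0, pi], (5*sin(u) + 2) - (-3) = 5*sin(u) + 5 is ≥ 0 throughout, so the area is a single integral of |5*sin(u) + 5|.
∫[0,pi] (5*sin(u) + 5) du = 10 + 5*pi.

10 + 5*pi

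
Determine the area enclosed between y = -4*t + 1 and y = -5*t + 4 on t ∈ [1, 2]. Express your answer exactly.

3/2

On [1, 2], (-4*t + 1) - (-5*t + 4) = t - 3 is ≤ 0 throughout, so the area is a single integral of |t - 3|.
∫[1,2] (t - 3) dt = -3/2; the area of that piece is 3/2.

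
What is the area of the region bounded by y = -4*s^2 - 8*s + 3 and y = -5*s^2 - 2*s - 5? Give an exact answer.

4/3

Set the curves equal: -4*s^2 - 8*s + 3 = -5*s^2 - 2*s - 5, so s^2 - 6*s + 8 = 0, which factors as (s - 4)*(s - 2) = 0. The curves meet at s = 2, 4.
On [2, 4], y = -5*s^2 - 2*s - 5 is on top; that piece has area ∫[2,4] (-(s^2 - 6*s + 8)) ds = 4/3.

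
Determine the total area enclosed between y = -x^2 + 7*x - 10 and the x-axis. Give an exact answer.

The curve meets the x-axis where -x^2 + 7*x - 10 = 0, i.e. -(x - 5)*(x - 2) = 0, at x = 2, 5.
On [2, 5] the curve lies above the axis; ∫[2,5] (-x^2 + 7*x - 10) dx = 9/2, giving area 9/2.

9/2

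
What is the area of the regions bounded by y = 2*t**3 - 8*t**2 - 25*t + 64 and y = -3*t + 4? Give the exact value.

Set the curves equal: 2*t**3 - 8*t**2 - 25*t + 64 = -3*t + 4, so 2*t**3 - 8*t**2 - 22*t + 60 = 0, which factors as 2*(t - 5)*(t - 2)*(t + 3) = 0. The curves meet at t = -3, 2, 5.
On [-3, 2], y = 2*t**3 - 8*t**2 - 25*t + 64 is on top; that piece has area ∫[-3,2] (2*t**3 - 8*t**2 - 22*t + 60) dt = 1375/6.
On [2, 5], y = -3*t + 4 is on top; that piece has area ∫[2,5] (-(2*t**3 - 8*t**2 - 22*t + 60)) dt = 117/2.
Total enclosed area = 1375/6 + 117/2 = 863/3.

863/3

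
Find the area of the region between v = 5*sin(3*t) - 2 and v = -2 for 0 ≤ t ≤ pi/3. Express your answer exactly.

10/3

On [0, pi/3], (5*sin(3*t) - 2) - (-2) = 5*sin(3*t) is ≥ 0 throughout, so the area is a single integral of |5*sin(3*t)|.
∫[0,pi/3] (5*sin(3*t)) dt = 10/3.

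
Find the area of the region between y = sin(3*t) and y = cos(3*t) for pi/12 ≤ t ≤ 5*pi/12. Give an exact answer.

2*sqrt(2)/3

On [pi/12, 5*pi/12], (sin(3*t)) - (cos(3*t)) = sin(3*t) - cos(3*t) is ≥ 0 throughout, so the area is a single integral of |sin(3*t) - cos(3*t)|.
∫[pi/12,5*pi/12] (sin(3*t) - cos(3*t)) dt = 2*sqrt(2)/3.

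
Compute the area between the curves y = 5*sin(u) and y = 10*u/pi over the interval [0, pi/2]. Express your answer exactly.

5 - 5*pi/4

On [0, pi/2], (5*sin(u)) - (10*u/pi) = -10*u/pi + 5*sin(u) is ≥ 0 throughout, so the area is a single integral of |-10*u/pi + 5*sin(u)|.
∫[0,pi/2] (-10*u/pi + 5*sin(u)) du = 5 - 5*pi/4.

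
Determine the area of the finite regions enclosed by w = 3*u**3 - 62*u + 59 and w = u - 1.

2997/4

Set the curves equal: 3*u**3 - 62*u + 59 = u - 1, so 3*u**3 - 63*u + 60 = 0, which factors as 3*(u - 4)*(u - 1)*(u + 5) = 0. The curves meet at u = -5, 1, 4.
On [-5, 1], w = 3*u**3 - 62*u + 59 is on top; that piece has area ∫[-5,1] (3*u**3 - 63*u + 60) du = 648.
On [1, 4], w = u - 1 is on top; that piece has area ∫[1,4] (-(3*u**3 - 63*u + 60)) du = 405/4.
Total enclosed area = 648 + 405/4 = 2997/4.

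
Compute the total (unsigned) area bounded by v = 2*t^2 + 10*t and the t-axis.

The curve meets the t-axis where 2*t^2 + 10*t = 0, i.e. 2*t*(t + 5) = 0, at t = -5, 0.
On [-5, 0] the curve lies below the axis; ∫[-5,0] (2*t^2 + 10*t) dt = -125/3, giving area 125/3.

125/3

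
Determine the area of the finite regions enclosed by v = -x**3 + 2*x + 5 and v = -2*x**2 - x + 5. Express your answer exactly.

71/6

Set the curves equal: -x**3 + 2*x + 5 = -2*x**2 - x + 5, so -x**3 + 2*x**2 + 3*x = 0, which factors as -x*(x - 3)*(x + 1) = 0. The curves meet at x = -1, 0, 3.
On [-1, 0], v = -2*x**2 - x + 5 is on top; that piece has area ∫[-1,0] (-(-x**3 + 2*x**2 + 3*x)) dx = 7/12.
On [0, 3], v = -x**3 + 2*x + 5 is on top; that piece has area ∫[0,3] (-x**3 + 2*x**2 + 3*x) dx = 45/4.
Total enclosed area = 7/12 + 45/4 = 71/6.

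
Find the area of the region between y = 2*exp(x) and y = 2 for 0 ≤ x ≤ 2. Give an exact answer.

-6 + 2*exp(2)

On [0, 2], (2*exp(x)) - (2) = 2*exp(x) - 2 is ≥ 0 throughout, so the area is a single integral of |2*exp(x) - 2|.
∫[0,2] (2*exp(x) - 2) dx = -6 + 2*exp(2).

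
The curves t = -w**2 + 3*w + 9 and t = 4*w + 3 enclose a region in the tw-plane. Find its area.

125/6

Both boundary curves give t as a function of w, so integrate with respect to w. Setting them equal: -w**2 - w + 6 = 0, i.e. -(w - 2)*(w + 3) = 0, so they meet at w = -3, 2.
For w in [-3, 2], t = -w**2 + 3*w + 9 is on the right; area = ∫[-3,2] (-w**2 - w + 6) dw = 125/6.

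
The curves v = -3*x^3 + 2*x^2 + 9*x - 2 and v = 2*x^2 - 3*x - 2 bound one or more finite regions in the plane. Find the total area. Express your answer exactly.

Set the curves equal: -3*x^3 + 2*x^2 + 9*x - 2 = 2*x^2 - 3*x - 2, so -3*x^3 + 12*x = 0, which factors as -3*x*(x - 2)*(x + 2) = 0. The curves meet at x = -2, 0, 2.
On [-2, 0], v = 2*x^2 - 3*x - 2 is on top; that piece has area ∫[-2,0] (-(-3*x^3 + 12*x)) dx = 12.
On [0, 2], v = -3*x^3 + 2*x^2 + 9*x - 2 is on top; that piece has area ∫[0,2] (-3*x^3 + 12*x) dx = 12.
Total enclosed area = 12 + 12 = 24.

24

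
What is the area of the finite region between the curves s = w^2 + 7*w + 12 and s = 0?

1/6

Both boundary curves give s as a function of w, so integrate with respect to w. Setting them equal: w^2 + 7*w + 12 = 0, i.e. (w + 3)*(w + 4) = 0, so they meet at w = -4, -3.
For w in [-4, -3], s = w^2 + 7*w + 12 is on the left; area = ∫[-4,-3] (-(w^2 + 7*w + 12)) dw = 1/6.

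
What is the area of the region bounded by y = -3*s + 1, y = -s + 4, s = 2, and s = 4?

18

On [2, 4], (-3*s + 1) - (-s + 4) = -2*s - 3 is ≤ 0 throughout, so the area is a single integral of |-2*s - 3|.
∫[2,4] (-2*s - 3) ds = -18; the area of that piece is 18.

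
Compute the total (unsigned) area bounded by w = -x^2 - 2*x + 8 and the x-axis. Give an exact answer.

The curve meets the x-axis where -x^2 - 2*x + 8 = 0, i.e. -(x - 2)*(x + 4) = 0, at x = -4, 2.
On [-4, 2] the curve lies above the axis; ∫[-4,2] (-x^2 - 2*x + 8) dx = 36, giving area 36.

36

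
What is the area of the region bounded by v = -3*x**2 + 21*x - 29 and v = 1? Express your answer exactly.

Set the curves equal: -3*x**2 + 21*x - 29 = 1, so -3*x**2 + 21*x - 30 = 0, which factors as -3*(x - 5)*(x - 2) = 0. The curves meet at x = 2, 5.
On [2, 5], v = -3*x**2 + 21*x - 29 is on top; that piece has area ∫[2,5] (-3*x**2 + 21*x - 30) dx = 27/2.

27/2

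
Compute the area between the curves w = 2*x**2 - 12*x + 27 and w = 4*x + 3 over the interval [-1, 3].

The difference (2*x**2 - 12*x + 27) - (4*x + 3) = 2*x**2 - 16*x + 24 changes sign at x = 2 inside [-1, 3], so split the integral there.
∫[-1,2] (2*x**2 - 16*x + 24) dx = 54.
∫[2,3] (2*x**2 - 16*x + 24) dx = -10/3; the area of that piece is 10/3.
Total area = 54 + 10/3 = 172/3.

172/3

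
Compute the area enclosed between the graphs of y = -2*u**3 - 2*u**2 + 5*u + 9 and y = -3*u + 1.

71/3

Set the curves equal: -2*u**3 - 2*u**2 + 5*u + 9 = -3*u + 1, so -2*u**3 - 2*u**2 + 8*u + 8 = 0, which factors as -2*(u - 2)*(u + 1)*(u + 2) = 0. The curves meet at u = -2, -1, 2.
On [-2, -1], y = -3*u + 1 is on top; that piece has area ∫[-2,-1] (-(-2*u**3 - 2*u**2 + 8*u + 8)) du = 7/6.
On [-1, 2], y = -2*u**3 - 2*u**2 + 5*u + 9 is on top; that piece has area ∫[-1,2] (-2*u**3 - 2*u**2 + 8*u + 8) du = 45/2.
Total enclosed area = 7/6 + 45/2 = 71/3.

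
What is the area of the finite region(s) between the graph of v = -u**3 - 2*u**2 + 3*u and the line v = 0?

The curve meets the u-axis where -u**3 - 2*u**2 + 3*u = 0, i.e. -u*(u - 1)*(u + 3) = 0, at u = -3, 0, 1.
On [-3, 0] the curve lies below the axis; ∫[-3,0] (-u**3 - 2*u**2 + 3*u) du = -45/4, giving area 45/4.
On [0, 1] the curve lies above the axis; ∫[0,1] (-u**3 - 2*u**2 + 3*u) du = 7/12, giving area 7/12.
Total area = 45/4 + 7/12 = 71/6.

71/6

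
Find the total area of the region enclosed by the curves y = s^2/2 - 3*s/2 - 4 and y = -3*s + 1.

Set the curves equal: s^2/2 - 3*s/2 - 4 = -3*s + 1, so s^2/2 + 3*s/2 - 5 = 0, which factors as (s - 2)*(s + 5)/2 = 0. The curves meet at s = -5, 2.
On [-5, 2], y = -3*s + 1 is on top; that piece has area ∫[-5,2] (-(s^2/2 + 3*s/2 - 5)) ds = 343/12.

343/12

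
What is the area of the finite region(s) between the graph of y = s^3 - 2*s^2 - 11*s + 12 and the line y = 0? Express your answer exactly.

The curve meets the s-axis where s^3 - 2*s^2 - 11*s + 12 = 0, i.e. (s - 4)*(s - 1)*(s + 3) = 0, at s = -3, 1, 4.
On [-3, 1] the curve lies above the axis; ∫[-3,1] (s^3 - 2*s^2 - 11*s + 12) ds = 160/3, giving area 160/3.
On [1, 4] the curve lies below the axis; ∫[1,4] (s^3 - 2*s^2 - 11*s + 12) ds = -99/4, giving area 99/4.
Total area = 160/3 + 99/4 = 937/12.

937/12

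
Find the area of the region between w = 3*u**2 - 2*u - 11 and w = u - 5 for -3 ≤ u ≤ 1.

36

The difference (3*u**2 - 2*u - 11) - (u - 5) = 3*u**2 - 3*u - 6 changes sign at u = -1 inside [-3, 1], so split the integral there.
∫[-3,-1] (3*u**2 - 3*u - 6) du = 26.
∫[-1,1] (3*u**2 - 3*u - 6) du = -10; the area of that piece is 10.
Total area = 26 + 10 = 36.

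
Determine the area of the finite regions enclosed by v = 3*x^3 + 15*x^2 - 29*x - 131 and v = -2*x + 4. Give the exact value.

568

Set the curves equal: 3*x^3 + 15*x^2 - 29*x - 131 = -2*x + 4, so 3*x^3 + 15*x^2 - 27*x - 135 = 0, which factors as 3*(x - 3)*(x + 3)*(x + 5) = 0. The curves meet at x = -5, -3, 3.
On [-5, -3], v = 3*x^3 + 15*x^2 - 29*x - 131 is on top; that piece has area ∫[-5,-3] (3*x^3 + 15*x^2 - 27*x - 135) dx = 28.
On [-3, 3], v = -2*x + 4 is on top; that piece has area ∫[-3,3] (-(3*x^3 + 15*x^2 - 27*x - 135)) dx = 540.
Total enclosed area = 28 + 540 = 568.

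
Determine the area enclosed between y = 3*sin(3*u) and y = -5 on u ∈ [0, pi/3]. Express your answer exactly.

On [0, pi/3], (3*sin(3*u)) - (-5) = 3*sin(3*u) + 5 is ≥ 0 throughout, so the area is a single integral of |3*sin(3*u) + 5|.
∫[0,pi/3] (3*sin(3*u) + 5) du = 2 + 5*pi/3.

2 + 5*pi/3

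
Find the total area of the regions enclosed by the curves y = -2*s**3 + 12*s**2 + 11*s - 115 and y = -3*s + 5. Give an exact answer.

Set the curves equal: -2*s**3 + 12*s**2 + 11*s - 115 = -3*s + 5, so -2*s**3 + 12*s**2 + 14*s - 120 = 0, which factors as -2*(s - 5)*(s - 4)*(s + 3) = 0. The curves meet at s = -3, 4, 5.
On [-3, 4], y = -3*s + 5 is on top; that piece has area ∫[-3,4] (-(-2*s**3 + 12*s**2 + 14*s - 120)) ds = 1029/2.
On [4, 5], y = -2*s**3 + 12*s**2 + 11*s - 115 is on top; that piece has area ∫[4,5] (-2*s**3 + 12*s**2 + 14*s - 120) ds = 5/2.
Total enclosed area = 1029/2 + 5/2 = 517.

517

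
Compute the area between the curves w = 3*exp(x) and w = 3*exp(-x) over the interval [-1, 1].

The difference (3*exp(x)) - (3*exp(-x)) = 3*exp(x) - 3*exp(-x) changes sign at x = 0 inside [-1, 1], so split the integral there.
∫[-1,0] (3*exp(x) - 3*exp(-x)) dx = -3*exp(1) - 3*exp(-1) + 6; the area of that piece is -6 + 3*exp(-1) + 3*exp(1).
∫[0,1] (3*exp(x) - 3*exp(-x)) dx = -6 + 3*exp(-1) + 3*exp(1).
Total area = (-6 + 3*exp(-1) + 3*exp(1)) + (-6 + 3*exp(-1) + 3*exp(1)) = -12 + 6*exp(-1) + 6*exp(1).

-12 + 6*exp(-1) + 6*exp(1)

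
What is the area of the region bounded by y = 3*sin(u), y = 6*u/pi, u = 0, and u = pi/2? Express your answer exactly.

3 - 3*pi/4

On [0, pi/2], (3*sin(u)) - (6*u/pi) = -6*u/pi + 3*sin(u) is ≥ 0 throughout, so the area is a single integral of |-6*u/pi + 3*sin(u)|.
∫[0,pi/2] (-6*u/pi + 3*sin(u)) du = 3 - 3*pi/4.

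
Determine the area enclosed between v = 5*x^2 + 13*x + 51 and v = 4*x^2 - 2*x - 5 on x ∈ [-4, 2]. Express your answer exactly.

On [-4, 2], (5*x^2 + 13*x + 51) - (4*x^2 - 2*x - 5) = x^2 + 15*x + 56 is ≥ 0 throughout, so the area is a single integral of |x^2 + 15*x + 56|.
∫[-4,2] (x^2 + 15*x + 56) dx = 270.

270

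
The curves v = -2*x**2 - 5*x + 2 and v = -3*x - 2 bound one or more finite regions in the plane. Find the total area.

Set the curves equal: -2*x**2 - 5*x + 2 = -3*x - 2, so -2*x**2 - 2*x + 4 = 0, which factors as -2*(x - 1)*(x + 2) = 0. The curves meet at x = -2, 1.
On [-2, 1], v = -2*x**2 - 5*x + 2 is on top; that piece has area ∫[-2,1] (-2*x**2 - 2*x + 4) dx = 9.

9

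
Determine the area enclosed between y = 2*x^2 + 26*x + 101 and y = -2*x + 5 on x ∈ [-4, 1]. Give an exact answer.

On [-4, 1], (2*x^2 + 26*x + 101) - (-2*x + 5) = 2*x^2 + 28*x + 96 is ≥ 0 throughout, so the area is a single integral of |2*x^2 + 28*x + 96|.
∫[-4,1] (2*x^2 + 28*x + 96) dx = 940/3.

940/3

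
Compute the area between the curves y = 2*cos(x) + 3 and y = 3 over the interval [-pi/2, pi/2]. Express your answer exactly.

4

On [-pi/2, pi/2], (2*cos(x) + 3) - (3) = 2*cos(x) is ≥ 0 throughout, so the area is a single integral of |2*cos(x)|.
∫[-pi/2,pi/2] (2*cos(x)) dx = 4.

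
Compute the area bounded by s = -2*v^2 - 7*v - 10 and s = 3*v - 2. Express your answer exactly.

9

Both boundary curves give s as a function of v, so integrate with respect to v. Setting them equal: -2*v^2 - 10*v - 8 = 0, i.e. -2*(v + 1)*(v + 4) = 0, so they meet at v = -4, -1.
For v in [-4, -1], s = -2*v^2 - 7*v - 10 is on the right; area = ∫[-4,-1] (-2*v^2 - 10*v - 8) dv = 9.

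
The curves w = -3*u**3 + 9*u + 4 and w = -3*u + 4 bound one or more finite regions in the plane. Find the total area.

Set the curves equal: -3*u**3 + 9*u + 4 = -3*u + 4, so -3*u**3 + 12*u = 0, which factors as -3*u*(u - 2)*(u + 2) = 0. The curves meet at u = -2, 0, 2.
On [-2, 0], w = -3*u + 4 is on top; that piece has area ∫[-2,0] (-(-3*u**3 + 12*u)) du = 12.
On [0, 2], w = -3*u**3 + 9*u + 4 is on top; that piece has area ∫[0,2] (-3*u**3 + 12*u) du = 12.
Total enclosed area = 12 + 12 = 24.

24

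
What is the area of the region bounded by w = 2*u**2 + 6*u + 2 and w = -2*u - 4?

Set the curves equal: 2*u**2 + 6*u + 2 = -2*u - 4, so 2*u**2 + 8*u + 6 = 0, which factors as 2*(u + 1)*(u + 3) = 0. The curves meet at u = -3, -1.
On [-3, -1], w = -2*u - 4 is on top; that piece has area ∫[-3,-1] (-(2*u**2 + 8*u + 6)) du = 8/3.

8/3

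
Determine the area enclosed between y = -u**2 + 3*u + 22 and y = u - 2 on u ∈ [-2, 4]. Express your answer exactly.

On [-2, 4], (-u**2 + 3*u + 22) - (u - 2) = -u**2 + 2*u + 24 is ≥ 0 throughout, so the area is a single integral of |-u**2 + 2*u + 24|.
∫[-2,4] (-u**2 + 2*u + 24) du = 132.

132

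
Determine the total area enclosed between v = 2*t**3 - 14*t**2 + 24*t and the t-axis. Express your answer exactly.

The curve meets the t-axis where 2*t**3 - 14*t**2 + 24*t = 0, i.e. 2*t*(t - 4)*(t - 3) = 0, at t = 0, 3, 4.
On [0, 3] the curve lies above the axis; ∫[0,3] (2*t**3 - 14*t**2 + 24*t) dt = 45/2, giving area 45/2.
On [3, 4] the curve lies below the axis; ∫[3,4] (2*t**3 - 14*t**2 + 24*t) dt = -7/6, giving area 7/6.
Total area = 45/2 + 7/6 = 71/3.

71/3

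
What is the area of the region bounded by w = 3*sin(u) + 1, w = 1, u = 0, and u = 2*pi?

The difference (3*sin(u) + 1) - (1) = 3*sin(u) changes sign at u = pi inside [0, 2*pi], so split the integral there.
∫[0,pi] (3*sin(u)) du = 6.
∫[pi,2*pi] (3*sin(u)) du = -6; the area of that piece is 6.
Total area = 6 + 6 = 12.

12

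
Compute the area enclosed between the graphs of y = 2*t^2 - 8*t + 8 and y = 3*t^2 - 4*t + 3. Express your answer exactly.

36

Set the curves equal: 2*t^2 - 8*t + 8 = 3*t^2 - 4*t + 3, so -t^2 - 4*t + 5 = 0, which factors as -(t - 1)*(t + 5) = 0. The curves meet at t = -5, 1.
On [-5, 1], y = 2*t^2 - 8*t + 8 is on top; that piece has area ∫[-5,1] (-t^2 - 4*t + 5) dt = 36.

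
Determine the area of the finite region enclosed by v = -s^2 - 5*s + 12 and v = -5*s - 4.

Set the curves equal: -s^2 - 5*s + 12 = -5*s - 4, so -s^2 + 16 = 0, which factors as -(s - 4)*(s + 4) = 0. The curves meet at s = -4, 4.
On [-4, 4], v = -s^2 - 5*s + 12 is on top; that piece has area ∫[-4,4] (-s^2 + 16) ds = 256/3.

256/3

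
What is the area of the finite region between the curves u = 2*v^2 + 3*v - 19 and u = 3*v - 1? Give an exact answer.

72

Both boundary curves give u as a function of v, so integrate with respect to v. Setting them equal: 2*v^2 - 18 = 0, i.e. 2*(v - 3)*(v + 3) = 0, so they meet at v = -3, 3.
For v in [-3, 3], u = 2*v^2 + 3*v - 19 is on the left; area = ∫[-3,3] (-(2*v^2 - 18)) dv = 72.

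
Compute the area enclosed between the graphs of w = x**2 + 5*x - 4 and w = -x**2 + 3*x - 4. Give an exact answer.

1/3

Set the curves equal: x**2 + 5*x - 4 = -x**2 + 3*x - 4, so 2*x**2 + 2*x = 0, which factors as 2*x*(x + 1) = 0. The curves meet at x = -1, 0.
On [-1, 0], w = -x**2 + 3*x - 4 is on top; that piece has area ∫[-1,0] (-(2*x**2 + 2*x)) dx = 1/3.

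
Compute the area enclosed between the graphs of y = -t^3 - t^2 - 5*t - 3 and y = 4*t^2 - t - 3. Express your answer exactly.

71/6

Set the curves equal: -t^3 - t^2 - 5*t - 3 = 4*t^2 - t - 3, so -t^3 - 5*t^2 - 4*t = 0, which factors as -t*(t + 1)*(t + 4) = 0. The curves meet at t = -4, -1, 0.
On [-4, -1], y = 4*t^2 - t - 3 is on top; that piece has area ∫[-4,-1] (-(-t^3 - 5*t^2 - 4*t)) dt = 45/4.
On [-1, 0], y = -t^3 - t^2 - 5*t - 3 is on top; that piece has area ∫[-1,0] (-t^3 - 5*t^2 - 4*t) dt = 7/12.
Total enclosed area = 45/4 + 7/12 = 71/6.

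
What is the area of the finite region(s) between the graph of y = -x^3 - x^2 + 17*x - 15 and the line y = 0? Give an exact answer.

568/3

The curve meets the x-axis where -x^3 - x^2 + 17*x - 15 = 0, i.e. -(x - 3)*(x - 1)*(x + 5) = 0, at x = -5, 1, 3.
On [-5, 1] the curve lies below the axis; ∫[-5,1] (-x^3 - x^2 + 17*x - 15) dx = -180, giving area 180.
On [1, 3] the curve lies above the axis; ∫[1,3] (-x^3 - x^2 + 17*x - 15) dx = 28/3, giving area 28/3.
Total area = 180 + 28/3 = 568/3.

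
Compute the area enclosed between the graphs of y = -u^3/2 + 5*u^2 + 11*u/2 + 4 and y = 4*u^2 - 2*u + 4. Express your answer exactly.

863/12

Set the curves equal: -u^3/2 + 5*u^2 + 11*u/2 + 4 = 4*u^2 - 2*u + 4, so -u^3/2 + u^2 + 15*u/2 = 0, which factors as -u*(u - 5)*(u + 3)/2 = 0. The curves meet at u = -3, 0, 5.
On [-3, 0], y = 4*u^2 - 2*u + 4 is on top; that piece has area ∫[-3,0] (-(-u^3/2 + u^2 + 15*u/2)) du = 117/8.
On [0, 5], y = -u^3/2 + 5*u^2 + 11*u/2 + 4 is on top; that piece has area ∫[0,5] (-u^3/2 + u^2 + 15*u/2) du = 1375/24.
Total enclosed area = 117/8 + 1375/24 = 863/12.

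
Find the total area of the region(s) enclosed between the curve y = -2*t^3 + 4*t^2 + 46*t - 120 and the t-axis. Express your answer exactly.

The curve meets the t-axis where -2*t^3 + 4*t^2 + 46*t - 120 = 0, i.e. -2*(t - 4)*(t - 3)*(t + 5) = 0, at t = -5, 3, 4.
On [-5, 3] the curve lies below the axis; ∫[-5,3] (-2*t^3 + 4*t^2 + 46*t - 120) dt = -2560/3, giving area 2560/3.
On [3, 4] the curve lies above the axis; ∫[3,4] (-2*t^3 + 4*t^2 + 46*t - 120) dt = 17/6, giving area 17/6.
Total area = 2560/3 + 17/6 = 5137/6.

5137/6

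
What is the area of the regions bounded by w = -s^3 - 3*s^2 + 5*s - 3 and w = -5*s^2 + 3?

253/12

Set the curves equal: -s^3 - 3*s^2 + 5*s - 3 = -5*s^2 + 3, so -s^3 + 2*s^2 + 5*s - 6 = 0, which factors as -(s - 3)*(s - 1)*(s + 2) = 0. The curves meet at s = -2, 1, 3.
On [-2, 1], w = -5*s^2 + 3 is on top; that piece has area ∫[-2,1] (-(-s^3 + 2*s^2 + 5*s - 6)) ds = 63/4.
On [1, 3], w = -s^3 - 3*s^2 + 5*s - 3 is on top; that piece has area ∫[1,3] (-s^3 + 2*s^2 + 5*s - 6) ds = 16/3.
Total enclosed area = 63/4 + 16/3 = 253/12.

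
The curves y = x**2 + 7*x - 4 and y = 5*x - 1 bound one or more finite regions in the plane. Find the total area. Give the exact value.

Set the curves equal: x**2 + 7*x - 4 = 5*x - 1, so x**2 + 2*x - 3 = 0, which factors as (x - 1)*(x + 3) = 0. The curves meet at x = -3, 1.
On [-3, 1], y = 5*x - 1 is on top; that piece has area ∫[-3,1] (-(x**2 + 2*x - 3)) dx = 32/3.

32/3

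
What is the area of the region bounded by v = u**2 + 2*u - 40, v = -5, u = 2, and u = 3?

On [2, 3], (u**2 + 2*u - 40) - (-5) = u**2 + 2*u - 35 is ≤ 0 throughout, so the area is a single integral of |u**2 + 2*u - 35|.
∫[2,3] (u**2 + 2*u - 35) du = -71/3; the area of that piece is 71/3.

71/3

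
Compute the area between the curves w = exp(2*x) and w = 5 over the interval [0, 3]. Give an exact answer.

-39/2 + 5*log(5) + exp(6)/2

The difference (exp(2*x)) - (5) = exp(2*x) - 5 changes sign at x = log(5)/2 inside [0, 3], so split the integral there.
∫[0,log(5)/2] (exp(2*x) - 5) dx = 2 - 5*log(5)/2; the area of that piece is -2 + 5*log(5)/2.
∫[log(5)/2,3] (exp(2*x) - 5) dx = -35/2 + 5*log(5)/2 + exp(6)/2.
Total area = (-2 + 5*log(5)/2) + (-35/2 + 5*log(5)/2 + exp(6)/2) = -39/2 + 5*log(5) + exp(6)/2.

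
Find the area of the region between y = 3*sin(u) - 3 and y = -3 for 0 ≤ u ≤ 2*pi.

12

The difference (3*sin(u) - 3) - (-3) = 3*sin(u) changes sign at u = pi inside [0, 2*pi], so split the integral there.
∫[0,pi] (3*sin(u)) du = 6.
∫[pi,2*pi] (3*sin(u)) du = -6; the area of that piece is 6.
Total area = 6 + 6 = 12.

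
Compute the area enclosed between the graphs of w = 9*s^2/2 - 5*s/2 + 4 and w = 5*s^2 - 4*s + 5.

1/12

Set the curves equal: 9*s^2/2 - 5*s/2 + 4 = 5*s^2 - 4*s + 5, so -s^2/2 + 3*s/2 - 1 = 0, which factors as -(s - 2)*(s - 1)/2 = 0. The curves meet at s = 1, 2.
On [1, 2], w = 9*s^2/2 - 5*s/2 + 4 is on top; that piece has area ∫[1,2] (-s^2/2 + 3*s/2 - 1) ds = 1/12.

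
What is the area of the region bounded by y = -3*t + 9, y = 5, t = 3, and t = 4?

On [3, 4], (-3*t + 9) - (5) = -3*t + 4 is ≤ 0 throughout, so the area is a single integral of |-3*t + 4|.
∫[3,4] (-3*t + 4) dt = -13/2; the area of that piece is 13/2.

13/2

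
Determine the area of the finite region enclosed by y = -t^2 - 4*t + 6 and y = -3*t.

Set the curves equal: -t^2 - 4*t + 6 = -3*t, so -t^2 - t + 6 = 0, which factors as -(t - 2)*(t + 3) = 0. The curves meet at t = -3, 2.
On [-3, 2], y = -t^2 - 4*t + 6 is on top; that piece has area ∫[-3,2] (-t^2 - t + 6) dt = 125/6.

125/6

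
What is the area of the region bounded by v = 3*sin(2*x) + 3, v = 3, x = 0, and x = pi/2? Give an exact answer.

On [0, pi/2], (3*sin(2*x) + 3) - (3) = 3*sin(2*x) is ≥ 0 throughout, so the area is a single integral of |3*sin(2*x)|.
∫[0,pi/2] (3*sin(2*x)) dx = 3.

3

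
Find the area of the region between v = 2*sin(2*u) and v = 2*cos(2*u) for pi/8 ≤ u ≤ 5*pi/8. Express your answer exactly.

On [pi/8, 5*pi/8], (2*sin(2*u)) - (2*cos(2*u)) = 2*sin(2*u) - 2*cos(2*u) is ≥ 0 throughout, so the area is a single integral of |2*sin(2*u) - 2*cos(2*u)|.
∫[pi/8,5*pi/8] (2*sin(2*u) - 2*cos(2*u)) du = 2*sqrt(2).

2*sqrt(2)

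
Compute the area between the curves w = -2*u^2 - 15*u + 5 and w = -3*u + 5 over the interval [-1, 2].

The difference (-2*u^2 - 15*u + 5) - (-3*u + 5) = -2*u^2 - 12*u changes sign at u = 0 inside [-1, 2], so split the integral there.
∫[-1,0] (-2*u^2 - 12*u) du = 16/3.
∫[0,2] (-2*u^2 - 12*u) du = -88/3; the area of that piece is 88/3.
Total area = 16/3 + 88/3 = 104/3.

104/3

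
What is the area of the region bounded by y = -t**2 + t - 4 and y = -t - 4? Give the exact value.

Set the curves equal: -t**2 + t - 4 = -t - 4, so -t**2 + 2*t = 0, which factors as -t*(t - 2) = 0. The curves meet at t = 0, 2.
On [0, 2], y = -t**2 + t - 4 is on top; that piece has area ∫[0,2] (-t**2 + 2*t) dt = 4/3.

4/3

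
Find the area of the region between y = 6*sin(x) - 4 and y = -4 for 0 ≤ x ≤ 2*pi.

24

The difference (6*sin(x) - 4) - (-4) = 6*sin(x) changes sign at x = pi inside [0, 2*pi], so split the integral there.
∫[0,pi] (6*sin(x)) dx = 12.
∫[pi,2*pi] (6*sin(x)) dx = -12; the area of that piece is 12.
Total area = 12 + 12 = 24.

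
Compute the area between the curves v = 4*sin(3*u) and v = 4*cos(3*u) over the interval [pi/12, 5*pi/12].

On [pi/12, 5*pi/12], (4*sin(3*u)) - (4*cos(3*u)) = 4*sin(3*u) - 4*cos(3*u) is ≥ 0 throughout, so the area is a single integral of |4*sin(3*u) - 4*cos(3*u)|.
∫[pi/12,5*pi/12] (4*sin(3*u) - 4*cos(3*u)) du = 8*sqrt(2)/3.

8*sqrt(2)/3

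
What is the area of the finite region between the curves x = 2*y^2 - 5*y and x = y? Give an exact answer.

9

Both boundary curves give x as a function of y, so integrate with respect to y. Setting them equal: 2*y^2 - 6*y = 0, i.e. 2*y*(y - 3) = 0, so they meet at y = 0, 3.
For y in [0, 3], x = 2*y^2 - 5*y is on the left; area = ∫[0,3] (-(2*y^2 - 6*y)) dy = 9.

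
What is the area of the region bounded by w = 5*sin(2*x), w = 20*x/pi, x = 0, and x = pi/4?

5/2 - 5*pi/8

On [0, pi/4], (5*sin(2*x)) - (20*x/pi) = -20*x/pi + 5*sin(2*x) is ≥ 0 throughout, so the area is a single integral of |-20*x/pi + 5*sin(2*x)|.
∫[0,pi/4] (-20*x/pi + 5*sin(2*x)) dx = 5/2 - 5*pi/8.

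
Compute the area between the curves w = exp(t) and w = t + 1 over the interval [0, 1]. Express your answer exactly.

On [0, 1], (exp(t)) - (t + 1) = -t + exp(t) - 1 is ≥ 0 throughout, so the area is a single integral of |-t + exp(t) - 1|.
∫[0,1] (-t + exp(t) - 1) dt = -5/2 + exp(1).

-5/2 + exp(1)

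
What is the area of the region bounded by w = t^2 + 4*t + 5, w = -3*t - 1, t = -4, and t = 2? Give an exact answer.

The difference (t^2 + 4*t + 5) - (-3*t - 1) = t^2 + 7*t + 6 changes sign at t = -1 inside [-4, 2], so split the integral there.
∫[-4,-1] (t^2 + 7*t + 6) dt = -27/2; the area of that piece is 27/2.
∫[-1,2] (t^2 + 7*t + 6) dt = 63/2.
Total area = 27/2 + 63/2 = 45.

45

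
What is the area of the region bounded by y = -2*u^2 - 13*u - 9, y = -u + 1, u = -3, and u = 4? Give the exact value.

194

The difference (-2*u^2 - 13*u - 9) - (-u + 1) = -2*u^2 - 12*u - 10 changes sign at u = -1 inside [-3, 4], so split the integral there.
∫[-3,-1] (-2*u^2 - 12*u - 10) du = 32/3.
∫[-1,4] (-2*u^2 - 12*u - 10) du = -550/3; the area of that piece is 550/3.
Total area = 32/3 + 550/3 = 194.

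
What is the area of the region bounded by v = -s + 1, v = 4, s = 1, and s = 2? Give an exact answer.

On [1, 2], (-s + 1) - (4) = -s - 3 is ≤ 0 throughout, so the area is a single integral of |-s - 3|.
∫[1,2] (-s - 3) ds = -9/2; the area of that piece is 9/2.

9/2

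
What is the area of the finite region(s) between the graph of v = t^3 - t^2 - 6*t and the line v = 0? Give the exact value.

253/12

The curve meets the t-axis where t^3 - t^2 - 6*t = 0, i.e. t*(t - 3)*(t + 2) = 0, at t = -2, 0, 3.
On [-2, 0] the curve lies above the axis; ∫[-2,0] (t^3 - t^2 - 6*t) dt = 16/3, giving area 16/3.
On [0, 3] the curve lies below the axis; ∫[0,3] (t^3 - t^2 - 6*t) dt = -63/4, giving area 63/4.
Total area = 16/3 + 63/4 = 253/12.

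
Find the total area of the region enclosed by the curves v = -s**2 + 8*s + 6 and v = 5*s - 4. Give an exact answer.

Set the curves equal: -s**2 + 8*s + 6 = 5*s - 4, so -s**2 + 3*s + 10 = 0, which factors as -(s - 5)*(s + 2) = 0. The curves meet at s = -2, 5.
On [-2, 5], v = -s**2 + 8*s + 6 is on top; that piece has area ∫[-2,5] (-s**2 + 3*s + 10) ds = 343/6.

343/6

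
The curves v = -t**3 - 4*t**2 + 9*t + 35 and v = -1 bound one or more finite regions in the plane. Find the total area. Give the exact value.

1741/12

Set the curves equal: -t**3 - 4*t**2 + 9*t + 35 = -1, so -t**3 - 4*t**2 + 9*t + 36 = 0, which factors as -(t - 3)*(t + 3)*(t + 4) = 0. The curves meet at t = -4, -3, 3.
On [-4, -3], v = -1 is on top; that piece has area ∫[-4,-3] (-(-t**3 - 4*t**2 + 9*t + 36)) dt = 13/12.
On [-3, 3], v = -t**3 - 4*t**2 + 9*t + 35 is on top; that piece has area ∫[-3,3] (-t**3 - 4*t**2 + 9*t + 36) dt = 144.
Total enclosed area = 13/12 + 144 = 1741/12.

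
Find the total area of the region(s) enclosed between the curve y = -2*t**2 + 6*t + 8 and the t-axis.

125/3

The curve meets the t-axis where -2*t**2 + 6*t + 8 = 0, i.e. -2*(t - 4)*(t + 1) = 0, at t = -1, 4.
On [-1, 4] the curve lies above the axis; ∫[-1,4] (-2*t**2 + 6*t + 8) dt = 125/3, giving area 125/3.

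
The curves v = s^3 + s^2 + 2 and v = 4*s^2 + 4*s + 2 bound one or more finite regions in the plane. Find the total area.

Set the curves equal: s^3 + s^2 + 2 = 4*s^2 + 4*s + 2, so s^3 - 3*s^2 - 4*s = 0, which factors as s*(s - 4)*(s + 1) = 0. The curves meet at s = -1, 0, 4.
On [-1, 0], v = s^3 + s^2 + 2 is on top; that piece has area ∫[-1,0] (s^3 - 3*s^2 - 4*s) ds = 3/4.
On [0, 4], v = 4*s^2 + 4*s + 2 is on top; that piece has area ∫[0,4] (-(s^3 - 3*s^2 - 4*s)) ds = 32.
Total enclosed area = 3/4 + 32 = 131/4.

131/4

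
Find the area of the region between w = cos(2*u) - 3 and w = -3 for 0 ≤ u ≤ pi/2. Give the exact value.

The difference (cos(2*u) - 3) - (-3) = cos(2*u) changes sign at u = pi/4 inside [0, pi/2], so split the integral there.
∫[0,pi/4] (cos(2*u)) du = 1/2.
∫[pi/4,pi/2] (cos(2*u)) du = -1/2; the area of that piece is 1/2.
Total area = 1/2 + 1/2 = 1.

1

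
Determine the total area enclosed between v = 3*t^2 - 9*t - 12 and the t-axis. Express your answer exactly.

The curve meets the t-axis where 3*t^2 - 9*t - 12 = 0, i.e. 3*(t - 4)*(t + 1) = 0, at t = -1, 4.
On [-1, 4] the curve lies below the axis; ∫[-1,4] (3*t^2 - 9*t - 12) dt = -125/2, giving area 125/2.

125/2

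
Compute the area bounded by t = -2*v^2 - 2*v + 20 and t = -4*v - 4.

343/3

Both boundary curves give t as a function of v, so integrate with respect to v. Setting them equal: -2*v^2 + 2*v + 24 = 0, i.e. -2*(v - 4)*(v + 3) = 0, so they meet at v = -3, 4.
For v in [-3, 4], t = -2*v^2 - 2*v + 20 is on the right; area = ∫[-3,4] (-2*v^2 + 2*v + 24) dv = 343/3.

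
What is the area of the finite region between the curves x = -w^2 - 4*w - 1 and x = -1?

Both boundary curves give x as a function of w, so integrate with respect to w. Setting them equal: -w^2 - 4*w = 0, i.e. -w*(w + 4) = 0, so they meet at w = -4, 0.
For w in [-4, 0], x = -w^2 - 4*w - 1 is on the right; area = ∫[-4,0] (-w^2 - 4*w) dw = 32/3.

32/3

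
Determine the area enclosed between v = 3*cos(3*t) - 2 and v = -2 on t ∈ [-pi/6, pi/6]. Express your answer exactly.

On [-pi/6, pi/6], (3*cos(3*t) - 2) - (-2) = 3*cos(3*t) is ≥ 0 throughout, so the area is a single integral of |3*cos(3*t)|.
∫[-pi/6,pi/6] (3*cos(3*t)) dt = 2.

2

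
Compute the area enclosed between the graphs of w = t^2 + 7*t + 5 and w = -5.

9/2

Set the curves equal: t^2 + 7*t + 5 = -5, so t^2 + 7*t + 10 = 0, which factors as (t + 2)*(t + 5) = 0. The curves meet at t = -5, -2.
On [-5, -2], w = -5 is on top; that piece has area ∫[-5,-2] (-(t^2 + 7*t + 10)) dt = 9/2.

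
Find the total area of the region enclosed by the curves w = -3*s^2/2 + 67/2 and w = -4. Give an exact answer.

Set the curves equal: -3*s^2/2 + 67/2 = -4, so -3*s^2/2 + 75/2 = 0, which factors as -3*(s - 5)*(s + 5)/2 = 0. The curves meet at s = -5, 5.
On [-5, 5], w = -3*s^2/2 + 67/2 is on top; that piece has area ∫[-5,5] (-3*s^2/2 + 75/2) ds = 250.

250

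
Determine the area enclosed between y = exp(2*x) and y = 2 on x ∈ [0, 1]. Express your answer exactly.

The difference (exp(2*x)) - (2) = exp(2*x) - 2 changes sign at x = log(2)/2 inside [0, 1], so split the integral there.
∫[0,log(2)/2] (exp(2*x) - 2) dx = 1/2 - log(2); the area of that piece is -1/2 + log(2).
∫[log(2)/2,1] (exp(2*x) - 2) dx = -3 + log(2) + exp(2)/2.
Total area = (-1/2 + log(2)) + (-3 + log(2) + exp(2)/2) = -7/2 + 2*log(2) + exp(2)/2.

-7/2 + 2*log(2) + exp(2)/2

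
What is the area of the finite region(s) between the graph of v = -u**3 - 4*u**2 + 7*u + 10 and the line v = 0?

937/12

The curve meets the u-axis where -u**3 - 4*u**2 + 7*u + 10 = 0, i.e. -(u - 2)*(u + 1)*(u + 5) = 0, at u = -5, -1, 2.
On [-5, -1] the curve lies below the axis; ∫[-5,-1] (-u**3 - 4*u**2 + 7*u + 10) du = -160/3, giving area 160/3.
On [-1, 2] the curve lies above the axis; ∫[-1,2] (-u**3 - 4*u**2 + 7*u + 10) du = 99/4, giving area 99/4.
Total area = 160/3 + 99/4 = 937/12.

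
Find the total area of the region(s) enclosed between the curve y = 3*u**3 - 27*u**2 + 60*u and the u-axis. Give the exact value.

393/4

The curve meets the u-axis where 3*u**3 - 27*u**2 + 60*u = 0, i.e. 3*u*(u - 5)*(u - 4) = 0, at u = 0, 4, 5.
On [0, 4] the curve lies above the axis; ∫[0,4] (3*u**3 - 27*u**2 + 60*u) du = 96, giving area 96.
On [4, 5] the curve lies below the axis; ∫[4,5] (3*u**3 - 27*u**2 + 60*u) du = -9/4, giving area 9/4.
Total area = 96 + 9/4 = 393/4.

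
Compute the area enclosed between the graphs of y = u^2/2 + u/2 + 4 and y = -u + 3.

Set the curves equal: u^2/2 + u/2 + 4 = -u + 3, so u^2/2 + 3*u/2 + 1 = 0, which factors as (u + 1)*(u + 2)/2 = 0. The curves meet at u = -2, -1.
On [-2, -1], y = -u + 3 is on top; that piece has area ∫[-2,-1] (-(u^2/2 + 3*u/2 + 1)) du = 1/12.

1/12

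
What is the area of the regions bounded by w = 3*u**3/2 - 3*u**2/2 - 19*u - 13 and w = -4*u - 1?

Set the curves equal: 3*u**3/2 - 3*u**2/2 - 19*u - 13 = -4*u - 1, so 3*u**3/2 - 3*u**2/2 - 15*u - 12 = 0, which factors as 3*(u - 4)*(u + 1)*(u + 2)/2 = 0. The curves meet at u = -2, -1, 4.
On [-2, -1], w = 3*u**3/2 - 3*u**2/2 - 19*u - 13 is on top; that piece has area ∫[-2,-1] (3*u**3/2 - 3*u**2/2 - 15*u - 12) du = 11/8.
On [-1, 4], w = -4*u - 1 is on top; that piece has area ∫[-1,4] (-(3*u**3/2 - 3*u**2/2 - 15*u - 12)) du = 875/8.
Total enclosed area = 11/8 + 875/8 = 443/4.

443/4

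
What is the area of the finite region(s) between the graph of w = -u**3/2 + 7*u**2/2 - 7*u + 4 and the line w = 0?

37/24

The curve meets the u-axis where -u**3/2 + 7*u**2/2 - 7*u + 4 = 0, i.e. -(u - 4)*(u - 2)*(u - 1)/2 = 0, at u = 1, 2, 4.
On [1, 2] the curve lies below the axis; ∫[1,2] (-u**3/2 + 7*u**2/2 - 7*u + 4) du = -5/24, giving area 5/24.
On [2, 4] the curve lies above the axis; ∫[2,4] (-u**3/2 + 7*u**2/2 - 7*u + 4) du = 4/3, giving area 4/3.
Total area = 5/24 + 4/3 = 37/24.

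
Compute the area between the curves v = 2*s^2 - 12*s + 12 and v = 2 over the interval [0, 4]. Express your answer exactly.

68/3

The difference (2*s^2 - 12*s + 12) - (2) = 2*s^2 - 12*s + 10 changes sign at s = 1 inside [0, 4], so split the integral there.
∫[0,1] (2*s^2 - 12*s + 10) ds = 14/3.
∫[1,4] (2*s^2 - 12*s + 10) ds = -18; the area of that piece is 18.
Total area = 14/3 + 18 = 68/3.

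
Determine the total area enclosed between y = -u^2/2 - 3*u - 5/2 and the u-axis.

The curve meets the u-axis where -u^2/2 - 3*u - 5/2 = 0, i.e. -(u + 1)*(u + 5)/2 = 0, at u = -5, -1.
On [-5, -1] the curve lies above the axis; ∫[-5,-1] (-u^2/2 - 3*u - 5/2) du = 16/3, giving area 16/3.

16/3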